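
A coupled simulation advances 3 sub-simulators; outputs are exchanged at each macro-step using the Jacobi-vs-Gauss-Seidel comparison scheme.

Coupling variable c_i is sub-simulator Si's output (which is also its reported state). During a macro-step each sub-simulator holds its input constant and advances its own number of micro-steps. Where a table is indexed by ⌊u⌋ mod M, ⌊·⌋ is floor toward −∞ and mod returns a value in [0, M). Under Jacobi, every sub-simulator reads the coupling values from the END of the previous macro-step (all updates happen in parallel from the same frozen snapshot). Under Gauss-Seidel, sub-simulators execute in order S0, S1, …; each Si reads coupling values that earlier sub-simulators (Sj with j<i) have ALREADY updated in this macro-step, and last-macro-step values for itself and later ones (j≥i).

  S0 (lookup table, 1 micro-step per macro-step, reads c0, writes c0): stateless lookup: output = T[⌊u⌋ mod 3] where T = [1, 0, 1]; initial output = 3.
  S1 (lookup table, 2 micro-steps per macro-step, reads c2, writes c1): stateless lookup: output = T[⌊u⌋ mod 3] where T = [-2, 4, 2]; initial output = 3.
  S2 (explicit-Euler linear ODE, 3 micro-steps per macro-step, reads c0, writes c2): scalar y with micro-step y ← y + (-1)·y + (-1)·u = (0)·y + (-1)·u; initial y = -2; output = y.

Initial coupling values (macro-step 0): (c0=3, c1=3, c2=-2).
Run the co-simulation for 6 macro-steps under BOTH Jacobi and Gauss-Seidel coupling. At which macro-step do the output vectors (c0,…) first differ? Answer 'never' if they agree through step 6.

first divergence at macro-step: 1

[Jacobi] macro 1: S0 reads c0=3 → after 1×micro: 1; S1 reads c2=-2 → after 2×micro: 4; S2 reads c0=3 → after 3×micro: -3 ⇒ (c0=1, c1=4, c2=-3)
[Jacobi] macro 2: S0 reads c0=1 → after 1×micro: 0; S1 reads c2=-3 → after 2×micro: -2; S2 reads c0=1 → after 3×micro: -1 ⇒ (c0=0, c1=-2, c2=-1)
[Jacobi] macro 3: S0 reads c0=0 → after 1×micro: 1; S1 reads c2=-1 → after 2×micro: 2; S2 reads c0=0 → after 3×micro: 0 ⇒ (c0=1, c1=2, c2=0)
[Jacobi] macro 4: S0 reads c0=1 → after 1×micro: 0; S1 reads c2=0 → after 2×micro: -2; S2 reads c0=1 → after 3×micro: -1 ⇒ (c0=0, c1=-2, c2=-1)
[Jacobi] macro 5: S0 reads c0=0 → after 1×micro: 1; S1 reads c2=-1 → after 2×micro: 2; S2 reads c0=0 → after 3×micro: 0 ⇒ (c0=1, c1=2, c2=0)
[Jacobi] macro 6: S0 reads c0=1 → after 1×micro: 0; S1 reads c2=0 → after 2×micro: -2; S2 reads c0=1 → after 3×micro: -1 ⇒ (c0=0, c1=-2, c2=-1)
[Gauss-Seidel] macro 1: S0 reads c0=3 → after 1×micro: 1; S1 reads c2=-2 → after 2×micro: 4; S2 reads c0=1 → after 3×micro: -1 ⇒ (c0=1, c1=4, c2=-1)
[Gauss-Seidel] macro 2: S0 reads c0=1 → after 1×micro: 0; S1 reads c2=-1 → after 2×micro: 2; S2 reads c0=0 → after 3×micro: 0 ⇒ (c0=0, c1=2, c2=0)
[Gauss-Seidel] macro 3: S0 reads c0=0 → after 1×micro: 1; S1 reads c2=0 → after 2×micro: -2; S2 reads c0=1 → after 3×micro: -1 ⇒ (c0=1, c1=-2, c2=-1)
[Gauss-Seidel] macro 4: S0 reads c0=1 → after 1×micro: 0; S1 reads c2=-1 → after 2×micro: 2; S2 reads c0=0 → after 3×micro: 0 ⇒ (c0=0, c1=2, c2=0)
[Gauss-Seidel] macro 5: S0 reads c0=0 → after 1×micro: 1; S1 reads c2=0 → after 2×micro: -2; S2 reads c0=1 → after 3×micro: -1 ⇒ (c0=1, c1=-2, c2=-1)
[Gauss-Seidel] macro 6: S0 reads c0=1 → after 1×micro: 0; S1 reads c2=-1 → after 2×micro: 2; S2 reads c0=0 → after 3×micro: 0 ⇒ (c0=0, c1=2, c2=0)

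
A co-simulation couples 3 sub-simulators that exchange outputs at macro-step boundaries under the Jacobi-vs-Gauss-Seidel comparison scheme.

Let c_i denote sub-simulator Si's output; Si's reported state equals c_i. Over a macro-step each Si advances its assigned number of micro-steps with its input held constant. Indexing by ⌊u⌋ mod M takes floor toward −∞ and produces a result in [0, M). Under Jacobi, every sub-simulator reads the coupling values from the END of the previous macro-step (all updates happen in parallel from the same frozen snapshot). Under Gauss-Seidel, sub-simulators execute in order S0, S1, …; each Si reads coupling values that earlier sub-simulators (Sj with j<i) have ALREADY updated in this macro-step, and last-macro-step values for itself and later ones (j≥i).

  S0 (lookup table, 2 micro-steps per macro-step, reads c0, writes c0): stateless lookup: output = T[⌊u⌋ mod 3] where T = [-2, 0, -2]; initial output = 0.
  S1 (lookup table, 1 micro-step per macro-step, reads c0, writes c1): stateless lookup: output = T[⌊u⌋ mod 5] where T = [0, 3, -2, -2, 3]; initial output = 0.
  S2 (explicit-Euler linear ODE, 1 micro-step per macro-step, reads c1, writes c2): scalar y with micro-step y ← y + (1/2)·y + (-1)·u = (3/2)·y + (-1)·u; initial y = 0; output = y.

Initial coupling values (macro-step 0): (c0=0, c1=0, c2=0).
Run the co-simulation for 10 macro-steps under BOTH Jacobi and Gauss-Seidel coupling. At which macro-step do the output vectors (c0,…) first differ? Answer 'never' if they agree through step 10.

[Jacobi] macro 1: S0 reads c0=0 → after 2×micro: -2; S1 reads c0=0 → after 1×micro: 0; S2 reads c1=0 → after 1×micro: 0 ⇒ (c0=-2, c1=0, c2=0)
[Jacobi] macro 2: S0 reads c0=-2 → after 2×micro: 0; S1 reads c0=-2 → after 1×micro: -2; S2 reads c1=0 → after 1×micro: 0 ⇒ (c0=0, c1=-2, c2=0)
[Jacobi] macro 3: S0 reads c0=0 → after 2×micro: -2; S1 reads c0=0 → after 1×micro: 0; S2 reads c1=-2 → after 1×micro: 2 ⇒ (c0=-2, c1=0, c2=2)
[Jacobi] macro 4: S0 reads c0=-2 → after 2×micro: 0; S1 reads c0=-2 → after 1×micro: -2; S2 reads c1=0 → after 1×micro: 3 ⇒ (c0=0, c1=-2, c2=3)
[Jacobi] macro 5: S0 reads c0=0 → after 2×micro: -2; S1 reads c0=0 → after 1×micro: 0; S2 reads c1=-2 → after 1×micro: 13/2 ⇒ (c0=-2, c1=0, c2=13/2)
[Jacobi] macro 6: S0 reads c0=-2 → after 2×micro: 0; S1 reads c0=-2 → after 1×micro: -2; S2 reads c1=0 → after 1×micro: 39/4 ⇒ (c0=0, c1=-2, c2=39/4)
[Jacobi] macro 7: S0 reads c0=0 → after 2×micro: -2; S1 reads c0=0 → after 1×micro: 0; S2 reads c1=-2 → after 1×micro: 133/8 ⇒ (c0=-2, c1=0, c2=133/8)
[Jacobi] macro 8: S0 reads c0=-2 → after 2×micro: 0; S1 reads c0=-2 → after 1×micro: -2; S2 reads c1=0 → after 1×micro: 399/16 ⇒ (c0=0, c1=-2, c2=399/16)
[Jacobi] macro 9: S0 reads c0=0 → after 2×micro: -2; S1 reads c0=0 → after 1×micro: 0; S2 reads c1=-2 → after 1×micro: 1261/32 ⇒ (c0=-2, c1=0, c2=1261/32)
[Jacobi] macro 10: S0 reads c0=-2 → after 2×micro: 0; S1 reads c0=-2 → after 1×micro: -2; S2 reads c1=0 → after 1×micro: 3783/64 ⇒ (c0=0, c1=-2, c2=3783/64)
[Gauss-Seidel] macro 1: S0 reads c0=0 → after 2×micro: -2; S1 reads c0=-2 → after 1×micro: -2; S2 reads c1=-2 → after 1×micro: 2 ⇒ (c0=-2, c1=-2, c2=2)
[Gauss-Seidel] macro 2: S0 reads c0=-2 → after 2×micro: 0; S1 reads c0=0 → after 1×micro: 0; S2 reads c1=0 → after 1×micro: 3 ⇒ (c0=0, c1=0, c2=3)
[Gauss-Seidel] macro 3: S0 reads c0=0 → after 2×micro: -2; S1 reads c0=-2 → after 1×micro: -2; S2 reads c1=-2 → after 1×micro: 13/2 ⇒ (c0=-2, c1=-2, c2=13/2)
[Gauss-Seidel] macro 4: S0 reads c0=-2 → after 2×micro: 0; S1 reads c0=0 → after 1×micro: 0; S2 reads c1=0 → after 1×micro: 39/4 ⇒ (c0=0, c1=0, c2=39/4)
[Gauss-Seidel] macro 5: S0 reads c0=0 → after 2×micro: -2; S1 reads c0=-2 → after 1×micro: -2; S2 reads c1=-2 → after 1×micro: 133/8 ⇒ (c0=-2, c1=-2, c2=133/8)
[Gauss-Seidel] macro 6: S0 reads c0=-2 → after 2×micro: 0; S1 reads c0=0 → after 1×micro: 0; S2 reads c1=0 → after 1×micro: 399/16 ⇒ (c0=0, c1=0, c2=399/16)
[Gauss-Seidel] macro 7: S0 reads c0=0 → after 2×micro: -2; S1 reads c0=-2 → after 1×micro: -2; S2 reads c1=-2 → after 1×micro: 1261/32 ⇒ (c0=-2, c1=-2, c2=1261/32)
[Gauss-Seidel] macro 8: S0 reads c0=-2 → after 2×micro: 0; S1 reads c0=0 → after 1×micro: 0; S2 reads c1=0 → after 1×micro: 3783/64 ⇒ (c0=0, c1=0, c2=3783/64)
[Gauss-Seidel] macro 9: S0 reads c0=0 → after 2×micro: -2; S1 reads c0=-2 → after 1×micro: -2; S2 reads c1=-2 → after 1×micro: 11605/128 ⇒ (c0=-2, c1=-2, c2=11605/128)
[Gauss-Seidel] macro 10: S0 reads c0=-2 → after 2×micro: 0; S1 reads c0=0 → after 1×micro: 0; S2 reads c1=0 → after 1×micro: 34815/256 ⇒ (c0=0, c1=0, c2=34815/256)

first divergence at macro-step: 1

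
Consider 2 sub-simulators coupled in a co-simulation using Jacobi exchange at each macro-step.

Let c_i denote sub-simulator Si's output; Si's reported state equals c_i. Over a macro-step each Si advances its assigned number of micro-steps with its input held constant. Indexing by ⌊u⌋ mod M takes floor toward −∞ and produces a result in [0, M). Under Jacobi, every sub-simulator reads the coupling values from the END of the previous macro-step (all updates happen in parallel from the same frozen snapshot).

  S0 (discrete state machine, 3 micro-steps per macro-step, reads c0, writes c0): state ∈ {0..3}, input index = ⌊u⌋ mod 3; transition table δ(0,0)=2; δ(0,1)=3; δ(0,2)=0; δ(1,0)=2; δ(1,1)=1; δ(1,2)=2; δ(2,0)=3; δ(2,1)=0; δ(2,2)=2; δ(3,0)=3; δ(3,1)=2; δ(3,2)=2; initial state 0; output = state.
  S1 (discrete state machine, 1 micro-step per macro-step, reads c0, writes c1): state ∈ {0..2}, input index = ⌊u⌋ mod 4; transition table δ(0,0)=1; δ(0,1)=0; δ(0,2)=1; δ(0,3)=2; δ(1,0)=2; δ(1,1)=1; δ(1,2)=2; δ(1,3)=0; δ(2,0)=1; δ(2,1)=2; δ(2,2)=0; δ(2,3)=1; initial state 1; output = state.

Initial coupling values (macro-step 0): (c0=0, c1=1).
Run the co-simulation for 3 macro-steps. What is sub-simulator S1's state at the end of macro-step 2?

macro 1: S0 reads c0=0 → after 3×micro: 3; S1 reads c0=0 → after 1×micro: 2 ⇒ (c0=3, c1=2)
macro 2: S0 reads c0=3 → after 3×micro: 3; S1 reads c0=3 → after 1×micro: 1 ⇒ (c0=3, c1=1)
macro 3: S0 reads c0=3 → after 3×micro: 3; S1 reads c0=3 → after 1×micro: 0 ⇒ (c0=3, c1=0)

S1 state at macro-step 2 = 1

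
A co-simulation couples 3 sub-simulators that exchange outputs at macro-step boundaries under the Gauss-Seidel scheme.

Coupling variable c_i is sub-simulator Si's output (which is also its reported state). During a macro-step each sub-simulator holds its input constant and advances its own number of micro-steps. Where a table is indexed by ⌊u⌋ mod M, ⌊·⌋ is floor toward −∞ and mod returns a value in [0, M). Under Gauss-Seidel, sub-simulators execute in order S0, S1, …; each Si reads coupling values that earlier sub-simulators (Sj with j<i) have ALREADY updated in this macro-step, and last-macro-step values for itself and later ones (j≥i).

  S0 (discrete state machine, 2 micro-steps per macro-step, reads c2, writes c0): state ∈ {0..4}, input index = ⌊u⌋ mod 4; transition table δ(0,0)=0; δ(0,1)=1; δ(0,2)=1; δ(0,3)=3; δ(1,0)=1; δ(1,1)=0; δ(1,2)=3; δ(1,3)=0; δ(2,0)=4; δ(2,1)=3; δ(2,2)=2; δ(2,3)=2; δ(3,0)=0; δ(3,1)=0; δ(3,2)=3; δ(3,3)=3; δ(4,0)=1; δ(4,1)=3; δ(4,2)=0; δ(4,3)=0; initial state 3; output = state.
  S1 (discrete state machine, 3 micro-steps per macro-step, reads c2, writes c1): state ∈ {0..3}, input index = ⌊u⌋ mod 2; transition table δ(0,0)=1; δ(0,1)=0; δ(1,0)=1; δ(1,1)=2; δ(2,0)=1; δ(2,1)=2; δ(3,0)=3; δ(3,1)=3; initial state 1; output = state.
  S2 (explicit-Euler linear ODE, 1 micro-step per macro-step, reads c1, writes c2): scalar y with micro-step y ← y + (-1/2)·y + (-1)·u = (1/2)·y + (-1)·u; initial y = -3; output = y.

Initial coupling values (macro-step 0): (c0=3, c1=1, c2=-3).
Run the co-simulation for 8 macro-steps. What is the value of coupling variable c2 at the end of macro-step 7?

c2 at macro-step 7 = -427/128

macro 1: S0 reads c2=-3 → after 2×micro: 1; S1 reads c2=-3 → after 3×micro: 2; S2 reads c1=2 → after 1×micro: -7/2 ⇒ (c0=1, c1=2, c2=-7/2)
macro 2: S0 reads c2=-7/2 → after 2×micro: 1; S1 reads c2=-7/2 → after 3×micro: 1; S2 reads c1=1 → after 1×micro: -11/4 ⇒ (c0=1, c1=1, c2=-11/4)
macro 3: S0 reads c2=-11/4 → after 2×micro: 1; S1 reads c2=-11/4 → after 3×micro: 2; S2 reads c1=2 → after 1×micro: -27/8 ⇒ (c0=1, c1=2, c2=-27/8)
macro 4: S0 reads c2=-27/8 → after 2×micro: 1; S1 reads c2=-27/8 → after 3×micro: 1; S2 reads c1=1 → after 1×micro: -43/16 ⇒ (c0=1, c1=1, c2=-43/16)
macro 5: S0 reads c2=-43/16 → after 2×micro: 1; S1 reads c2=-43/16 → after 3×micro: 2; S2 reads c1=2 → after 1×micro: -107/32 ⇒ (c0=1, c1=2, c2=-107/32)
macro 6: S0 reads c2=-107/32 → after 2×micro: 1; S1 reads c2=-107/32 → after 3×micro: 1; S2 reads c1=1 → after 1×micro: -171/64 ⇒ (c0=1, c1=1, c2=-171/64)
macro 7: S0 reads c2=-171/64 → after 2×micro: 1; S1 reads c2=-171/64 → after 3×micro: 2; S2 reads c1=2 → after 1×micro: -427/128 ⇒ (c0=1, c1=2, c2=-427/128)
macro 8: S0 reads c2=-427/128 → after 2×micro: 1; S1 reads c2=-427/128 → after 3×micro: 1; S2 reads c1=1 → after 1×micro: -683/256 ⇒ (c0=1, c1=1, c2=-683/256)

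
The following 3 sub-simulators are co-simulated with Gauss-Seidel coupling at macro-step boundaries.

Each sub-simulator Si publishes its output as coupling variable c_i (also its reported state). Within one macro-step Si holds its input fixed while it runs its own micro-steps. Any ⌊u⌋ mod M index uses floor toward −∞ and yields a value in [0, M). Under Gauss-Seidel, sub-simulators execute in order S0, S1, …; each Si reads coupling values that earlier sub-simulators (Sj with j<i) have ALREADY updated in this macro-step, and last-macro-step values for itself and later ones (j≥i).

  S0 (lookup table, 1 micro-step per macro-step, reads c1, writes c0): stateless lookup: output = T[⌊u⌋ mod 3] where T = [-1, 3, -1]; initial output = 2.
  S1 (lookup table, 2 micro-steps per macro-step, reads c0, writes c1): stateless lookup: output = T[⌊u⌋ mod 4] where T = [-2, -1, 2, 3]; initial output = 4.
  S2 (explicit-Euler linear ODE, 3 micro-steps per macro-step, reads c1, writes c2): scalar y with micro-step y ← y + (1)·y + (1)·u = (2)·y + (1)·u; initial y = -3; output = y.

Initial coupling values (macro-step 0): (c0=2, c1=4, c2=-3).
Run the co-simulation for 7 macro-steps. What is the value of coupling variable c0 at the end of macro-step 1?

c0 at macro-step 1 = 3

macro 1: S0 reads c1=4 → after 1×micro: 3; S1 reads c0=3 → after 2×micro: 3; S2 reads c1=3 → after 3×micro: -3 ⇒ (c0=3, c1=3, c2=-3)
macro 2: S0 reads c1=3 → after 1×micro: -1; S1 reads c0=-1 → after 2×micro: 3; S2 reads c1=3 → after 3×micro: -3 ⇒ (c0=-1, c1=3, c2=-3)
macro 3: S0 reads c1=3 → after 1×micro: -1; S1 reads c0=-1 → after 2×micro: 3; S2 reads c1=3 → after 3×micro: -3 ⇒ (c0=-1, c1=3, c2=-3)
macro 4: S0 reads c1=3 → after 1×micro: -1; S1 reads c0=-1 → after 2×micro: 3; S2 reads c1=3 → after 3×micro: -3 ⇒ (c0=-1, c1=3, c2=-3)
macro 5: S0 reads c1=3 → after 1×micro: -1; S1 reads c0=-1 → after 2×micro: 3; S2 reads c1=3 → after 3×micro: -3 ⇒ (c0=-1, c1=3, c2=-3)
macro 6: S0 reads c1=3 → after 1×micro: -1; S1 reads c0=-1 → after 2×micro: 3; S2 reads c1=3 → after 3×micro: -3 ⇒ (c0=-1, c1=3, c2=-3)
macro 7: S0 reads c1=3 → after 1×micro: -1; S1 reads c0=-1 → after 2×micro: 3; S2 reads c1=3 → after 3×micro: -3 ⇒ (c0=-1, c1=3, c2=-3)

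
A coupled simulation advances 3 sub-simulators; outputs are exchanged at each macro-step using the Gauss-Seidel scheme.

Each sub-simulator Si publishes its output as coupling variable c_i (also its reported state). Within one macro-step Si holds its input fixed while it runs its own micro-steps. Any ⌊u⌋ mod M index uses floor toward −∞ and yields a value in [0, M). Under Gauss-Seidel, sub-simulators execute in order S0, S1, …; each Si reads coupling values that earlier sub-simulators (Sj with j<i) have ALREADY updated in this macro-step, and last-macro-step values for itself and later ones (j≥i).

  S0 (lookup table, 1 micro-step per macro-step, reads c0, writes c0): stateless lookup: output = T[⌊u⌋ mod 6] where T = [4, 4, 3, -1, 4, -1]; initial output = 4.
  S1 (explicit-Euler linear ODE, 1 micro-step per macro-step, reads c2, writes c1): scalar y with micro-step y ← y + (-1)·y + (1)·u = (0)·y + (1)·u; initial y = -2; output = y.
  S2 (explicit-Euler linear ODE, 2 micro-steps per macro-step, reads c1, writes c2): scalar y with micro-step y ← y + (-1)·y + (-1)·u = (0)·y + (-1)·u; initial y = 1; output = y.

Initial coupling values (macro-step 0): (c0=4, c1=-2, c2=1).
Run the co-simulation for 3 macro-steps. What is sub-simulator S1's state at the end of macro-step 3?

macro 1: S0 reads c0=4 → after 1×micro: 4; S1 reads c2=1 → after 1×micro: 1; S2 reads c1=1 → after 2×micro: -1 ⇒ (c0=4, c1=1, c2=-1)
macro 2: S0 reads c0=4 → after 1×micro: 4; S1 reads c2=-1 → after 1×micro: -1; S2 reads c1=-1 → after 2×micro: 1 ⇒ (c0=4, c1=-1, c2=1)
macro 3: S0 reads c0=4 → after 1×micro: 4; S1 reads c2=1 → after 1×micro: 1; S2 reads c1=1 → after 2×micro: -1 ⇒ (c0=4, c1=1, c2=-1)

S1 state at macro-step 3 = 1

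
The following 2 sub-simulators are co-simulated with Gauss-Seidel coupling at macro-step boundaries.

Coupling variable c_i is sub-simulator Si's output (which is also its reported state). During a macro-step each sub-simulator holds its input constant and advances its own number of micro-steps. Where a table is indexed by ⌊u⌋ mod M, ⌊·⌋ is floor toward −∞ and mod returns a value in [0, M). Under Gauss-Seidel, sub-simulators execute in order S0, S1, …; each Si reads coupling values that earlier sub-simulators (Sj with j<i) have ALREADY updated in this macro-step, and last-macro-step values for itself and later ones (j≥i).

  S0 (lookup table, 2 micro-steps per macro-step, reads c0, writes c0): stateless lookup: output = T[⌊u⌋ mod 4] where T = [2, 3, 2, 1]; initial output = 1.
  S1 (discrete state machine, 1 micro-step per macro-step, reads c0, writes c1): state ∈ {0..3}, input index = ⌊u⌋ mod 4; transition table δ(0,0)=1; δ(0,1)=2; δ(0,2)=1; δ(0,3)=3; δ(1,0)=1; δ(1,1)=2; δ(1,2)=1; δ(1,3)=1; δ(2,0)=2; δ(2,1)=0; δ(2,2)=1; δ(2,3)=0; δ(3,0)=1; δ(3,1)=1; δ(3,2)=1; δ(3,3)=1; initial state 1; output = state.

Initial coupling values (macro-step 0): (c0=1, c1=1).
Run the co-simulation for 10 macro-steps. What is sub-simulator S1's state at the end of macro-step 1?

S1 state at macro-step 1 = 1

macro 1: S0 reads c0=1 → after 2×micro: 3; S1 reads c0=3 → after 1×micro: 1 ⇒ (c0=3, c1=1)
macro 2: S0 reads c0=3 → after 2×micro: 1; S1 reads c0=1 → after 1×micro: 2 ⇒ (c0=1, c1=2)
macro 3: S0 reads c0=1 → after 2×micro: 3; S1 reads c0=3 → after 1×micro: 0 ⇒ (c0=3, c1=0)
macro 4: S0 reads c0=3 → after 2×micro: 1; S1 reads c0=1 → after 1×micro: 2 ⇒ (c0=1, c1=2)
macro 5: S0 reads c0=1 → after 2×micro: 3; S1 reads c0=3 → after 1×micro: 0 ⇒ (c0=3, c1=0)
macro 6: S0 reads c0=3 → after 2×micro: 1; S1 reads c0=1 → after 1×micro: 2 ⇒ (c0=1, c1=2)
macro 7: S0 reads c0=1 → after 2×micro: 3; S1 reads c0=3 → after 1×micro: 0 ⇒ (c0=3, c1=0)
macro 8: S0 reads c0=3 → after 2×micro: 1; S1 reads c0=1 → after 1×micro: 2 ⇒ (c0=1, c1=2)
macro 9: S0 reads c0=1 → after 2×micro: 3; S1 reads c0=3 → after 1×micro: 0 ⇒ (c0=3, c1=0)
macro 10: S0 reads c0=3 → after 2×micro: 1; S1 reads c0=1 → after 1×micro: 2 ⇒ (c0=1, c1=2)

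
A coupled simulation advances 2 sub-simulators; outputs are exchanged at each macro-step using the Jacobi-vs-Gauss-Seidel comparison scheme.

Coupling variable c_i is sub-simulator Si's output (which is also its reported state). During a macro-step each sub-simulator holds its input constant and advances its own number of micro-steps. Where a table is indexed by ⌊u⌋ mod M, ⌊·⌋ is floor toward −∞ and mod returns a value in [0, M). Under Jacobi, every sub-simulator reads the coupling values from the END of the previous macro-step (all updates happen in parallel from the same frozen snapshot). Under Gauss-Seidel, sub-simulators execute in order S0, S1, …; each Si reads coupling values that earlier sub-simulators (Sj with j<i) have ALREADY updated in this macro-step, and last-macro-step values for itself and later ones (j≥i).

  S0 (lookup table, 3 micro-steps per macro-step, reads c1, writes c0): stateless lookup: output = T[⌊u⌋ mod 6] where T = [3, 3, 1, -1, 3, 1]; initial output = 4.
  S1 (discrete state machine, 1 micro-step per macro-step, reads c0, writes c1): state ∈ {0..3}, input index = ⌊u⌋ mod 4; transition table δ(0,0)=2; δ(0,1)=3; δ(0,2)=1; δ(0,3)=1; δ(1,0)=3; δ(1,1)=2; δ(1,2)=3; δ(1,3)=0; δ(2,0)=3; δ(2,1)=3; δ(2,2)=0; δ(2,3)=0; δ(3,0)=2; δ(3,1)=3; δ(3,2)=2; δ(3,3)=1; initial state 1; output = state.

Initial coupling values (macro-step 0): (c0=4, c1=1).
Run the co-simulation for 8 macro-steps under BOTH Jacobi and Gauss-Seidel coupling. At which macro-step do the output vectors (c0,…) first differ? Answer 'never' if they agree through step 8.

[Jacobi] macro 1: S0 reads c1=1 → after 3×micro: 3; S1 reads c0=4 → after 1×micro: 3 ⇒ (c0=3, c1=3)
[Jacobi] macro 2: S0 reads c1=3 → after 3×micro: -1; S1 reads c0=3 → after 1×micro: 1 ⇒ (c0=-1, c1=1)
[Jacobi] macro 3: S0 reads c1=1 → after 3×micro: 3; S1 reads c0=-1 → after 1×micro: 0 ⇒ (c0=3, c1=0)
[Jacobi] macro 4: S0 reads c1=0 → after 3×micro: 3; S1 reads c0=3 → after 1×micro: 1 ⇒ (c0=3, c1=1)
[Jacobi] macro 5: S0 reads c1=1 → after 3×micro: 3; S1 reads c0=3 → after 1×micro: 0 ⇒ (c0=3, c1=0)
[Jacobi] macro 6: S0 reads c1=0 → after 3×micro: 3; S1 reads c0=3 → after 1×micro: 1 ⇒ (c0=3, c1=1)
[Jacobi] macro 7: S0 reads c1=1 → after 3×micro: 3; S1 reads c0=3 → after 1×micro: 0 ⇒ (c0=3, c1=0)
[Jacobi] macro 8: S0 reads c1=0 → after 3×micro: 3; S1 reads c0=3 → after 1×micro: 1 ⇒ (c0=3, c1=1)
[Gauss-Seidel] macro 1: S0 reads c1=1 → after 3×micro: 3; S1 reads c0=3 → after 1×micro: 0 ⇒ (c0=3, c1=0)
[Gauss-Seidel] macro 2: S0 reads c1=0 → after 3×micro: 3; S1 reads c0=3 → after 1×micro: 1 ⇒ (c0=3, c1=1)
[Gauss-Seidel] macro 3: S0 reads c1=1 → after 3×micro: 3; S1 reads c0=3 → after 1×micro: 0 ⇒ (c0=3, c1=0)
[Gauss-Seidel] macro 4: S0 reads c1=0 → after 3×micro: 3; S1 reads c0=3 → after 1×micro: 1 ⇒ (c0=3, c1=1)
[Gauss-Seidel] macro 5: S0 reads c1=1 → after 3×micro: 3; S1 reads c0=3 → after 1×micro: 0 ⇒ (c0=3, c1=0)
[Gauss-Seidel] macro 6: S0 reads c1=0 → after 3×micro: 3; S1 reads c0=3 → after 1×micro: 1 ⇒ (c0=3, c1=1)
[Gauss-Seidel] macro 7: S0 reads c1=1 → after 3×micro: 3; S1 reads c0=3 → after 1×micro: 0 ⇒ (c0=3, c1=0)
[Gauss-Seidel] macro 8: S0 reads c1=0 → after 3×micro: 3; S1 reads c0=3 → after 1×micro: 1 ⇒ (c0=3, c1=1)

first divergence at macro-step: 1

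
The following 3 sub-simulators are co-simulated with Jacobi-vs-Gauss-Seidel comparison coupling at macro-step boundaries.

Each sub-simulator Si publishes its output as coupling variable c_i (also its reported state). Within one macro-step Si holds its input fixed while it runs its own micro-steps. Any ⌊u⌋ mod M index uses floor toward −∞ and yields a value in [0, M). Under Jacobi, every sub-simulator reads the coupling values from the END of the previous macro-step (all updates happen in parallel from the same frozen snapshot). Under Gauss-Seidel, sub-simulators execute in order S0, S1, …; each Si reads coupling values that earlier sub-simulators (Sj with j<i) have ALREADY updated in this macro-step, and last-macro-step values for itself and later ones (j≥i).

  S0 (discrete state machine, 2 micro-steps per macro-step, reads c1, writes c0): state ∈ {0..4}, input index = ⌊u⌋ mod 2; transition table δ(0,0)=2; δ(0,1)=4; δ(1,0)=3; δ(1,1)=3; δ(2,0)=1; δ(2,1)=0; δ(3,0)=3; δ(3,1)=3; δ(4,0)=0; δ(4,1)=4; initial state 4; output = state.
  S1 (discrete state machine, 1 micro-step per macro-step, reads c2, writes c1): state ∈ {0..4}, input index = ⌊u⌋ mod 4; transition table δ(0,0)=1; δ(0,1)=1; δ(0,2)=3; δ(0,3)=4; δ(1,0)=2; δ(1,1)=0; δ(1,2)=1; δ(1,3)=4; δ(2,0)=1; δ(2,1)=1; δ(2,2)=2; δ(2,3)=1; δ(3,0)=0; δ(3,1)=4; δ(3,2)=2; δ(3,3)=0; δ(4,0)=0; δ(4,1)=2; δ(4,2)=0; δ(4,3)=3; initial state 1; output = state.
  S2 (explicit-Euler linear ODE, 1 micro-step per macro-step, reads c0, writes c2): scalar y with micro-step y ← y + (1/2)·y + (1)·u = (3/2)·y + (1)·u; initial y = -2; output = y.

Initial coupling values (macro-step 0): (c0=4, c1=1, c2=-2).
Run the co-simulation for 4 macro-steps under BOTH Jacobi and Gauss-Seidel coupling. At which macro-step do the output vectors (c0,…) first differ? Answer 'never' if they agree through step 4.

first divergence at macro-step: 3

[Jacobi] macro 1: S0 reads c1=1 → after 2×micro: 4; S1 reads c2=-2 → after 1×micro: 1; S2 reads c0=4 → after 1×micro: 1 ⇒ (c0=4, c1=1, c2=1)
[Jacobi] macro 2: S0 reads c1=1 → after 2×micro: 4; S1 reads c2=1 → after 1×micro: 0; S2 reads c0=4 → after 1×micro: 11/2 ⇒ (c0=4, c1=0, c2=11/2)
[Jacobi] macro 3: S0 reads c1=0 → after 2×micro: 2; S1 reads c2=11/2 → after 1×micro: 1; S2 reads c0=4 → after 1×micro: 49/4 ⇒ (c0=2, c1=1, c2=49/4)
[Jacobi] macro 4: S0 reads c1=1 → after 2×micro: 4; S1 reads c2=49/4 → after 1×micro: 2; S2 reads c0=2 → after 1×micro: 163/8 ⇒ (c0=4, c1=2, c2=163/8)
[Gauss-Seidel] macro 1: S0 reads c1=1 → after 2×micro: 4; S1 reads c2=-2 → after 1×micro: 1; S2 reads c0=4 → after 1×micro: 1 ⇒ (c0=4, c1=1, c2=1)
[Gauss-Seidel] macro 2: S0 reads c1=1 → after 2×micro: 4; S1 reads c2=1 → after 1×micro: 0; S2 reads c0=4 → after 1×micro: 11/2 ⇒ (c0=4, c1=0, c2=11/2)
[Gauss-Seidel] macro 3: S0 reads c1=0 → after 2×micro: 2; S1 reads c2=11/2 → after 1×micro: 1; S2 reads c0=2 → after 1×micro: 41/4 ⇒ (c0=2, c1=1, c2=41/4)
[Gauss-Seidel] macro 4: S0 reads c1=1 → after 2×micro: 4; S1 reads c2=41/4 → after 1×micro: 1; S2 reads c0=4 → after 1×micro: 155/8 ⇒ (c0=4, c1=1, c2=155/8)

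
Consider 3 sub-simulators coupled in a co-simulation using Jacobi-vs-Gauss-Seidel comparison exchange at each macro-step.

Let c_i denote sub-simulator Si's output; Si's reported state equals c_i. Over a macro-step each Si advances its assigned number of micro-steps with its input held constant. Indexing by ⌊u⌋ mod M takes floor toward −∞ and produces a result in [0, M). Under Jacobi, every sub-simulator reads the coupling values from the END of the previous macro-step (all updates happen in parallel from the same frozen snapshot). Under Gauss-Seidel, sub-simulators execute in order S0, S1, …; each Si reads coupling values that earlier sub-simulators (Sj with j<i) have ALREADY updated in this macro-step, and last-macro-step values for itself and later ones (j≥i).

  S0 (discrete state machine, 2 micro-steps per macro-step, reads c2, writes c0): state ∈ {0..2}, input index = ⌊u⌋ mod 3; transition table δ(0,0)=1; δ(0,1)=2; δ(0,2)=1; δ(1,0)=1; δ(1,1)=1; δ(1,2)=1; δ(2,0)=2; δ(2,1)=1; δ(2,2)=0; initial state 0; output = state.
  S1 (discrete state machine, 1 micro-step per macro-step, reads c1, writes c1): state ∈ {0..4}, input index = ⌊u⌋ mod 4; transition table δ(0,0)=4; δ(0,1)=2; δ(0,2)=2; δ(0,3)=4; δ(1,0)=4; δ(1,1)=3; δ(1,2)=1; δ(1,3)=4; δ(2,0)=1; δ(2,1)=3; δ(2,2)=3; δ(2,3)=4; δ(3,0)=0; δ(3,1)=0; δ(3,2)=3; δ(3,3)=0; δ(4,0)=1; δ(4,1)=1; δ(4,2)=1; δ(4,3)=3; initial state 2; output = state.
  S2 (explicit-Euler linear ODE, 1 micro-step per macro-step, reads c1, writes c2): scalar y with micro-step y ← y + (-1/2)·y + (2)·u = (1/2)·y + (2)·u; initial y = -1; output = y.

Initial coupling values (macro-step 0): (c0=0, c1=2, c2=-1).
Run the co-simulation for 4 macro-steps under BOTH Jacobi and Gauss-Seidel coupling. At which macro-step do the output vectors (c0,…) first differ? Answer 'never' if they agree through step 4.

first divergence at macro-step: 1

[Jacobi] macro 1: S0 reads c2=-1 → after 2×micro: 1; S1 reads c1=2 → after 1×micro: 3; S2 reads c1=2 → after 1×micro: 7/2 ⇒ (c0=1, c1=3, c2=7/2)
[Jacobi] macro 2: S0 reads c2=7/2 → after 2×micro: 1; S1 reads c1=3 → after 1×micro: 0; S2 reads c1=3 → after 1×micro: 31/4 ⇒ (c0=1, c1=0, c2=31/4)
[Jacobi] macro 3: S0 reads c2=31/4 → after 2×micro: 1; S1 reads c1=0 → after 1×micro: 4; S2 reads c1=0 → after 1×micro: 31/8 ⇒ (c0=1, c1=4, c2=31/8)
[Jacobi] macro 4: S0 reads c2=31/8 → after 2×micro: 1; S1 reads c1=4 → after 1×micro: 1; S2 reads c1=4 → after 1×micro: 159/16 ⇒ (c0=1, c1=1, c2=159/16)
[Gauss-Seidel] macro 1: S0 reads c2=-1 → after 2×micro: 1; S1 reads c1=2 → after 1×micro: 3; S2 reads c1=3 → after 1×micro: 11/2 ⇒ (c0=1, c1=3, c2=11/2)
[Gauss-Seidel] macro 2: S0 reads c2=11/2 → after 2×micro: 1; S1 reads c1=3 → after 1×micro: 0; S2 reads c1=0 → after 1×micro: 11/4 ⇒ (c0=1, c1=0, c2=11/4)
[Gauss-Seidel] macro 3: S0 reads c2=11/4 → after 2×micro: 1; S1 reads c1=0 → after 1×micro: 4; S2 reads c1=4 → after 1×micro: 75/8 ⇒ (c0=1, c1=4, c2=75/8)
[Gauss-Seidel] macro 4: S0 reads c2=75/8 → after 2×micro: 1; S1 reads c1=4 → after 1×micro: 1; S2 reads c1=1 → after 1×micro: 107/16 ⇒ (c0=1, c1=1, c2=107/16)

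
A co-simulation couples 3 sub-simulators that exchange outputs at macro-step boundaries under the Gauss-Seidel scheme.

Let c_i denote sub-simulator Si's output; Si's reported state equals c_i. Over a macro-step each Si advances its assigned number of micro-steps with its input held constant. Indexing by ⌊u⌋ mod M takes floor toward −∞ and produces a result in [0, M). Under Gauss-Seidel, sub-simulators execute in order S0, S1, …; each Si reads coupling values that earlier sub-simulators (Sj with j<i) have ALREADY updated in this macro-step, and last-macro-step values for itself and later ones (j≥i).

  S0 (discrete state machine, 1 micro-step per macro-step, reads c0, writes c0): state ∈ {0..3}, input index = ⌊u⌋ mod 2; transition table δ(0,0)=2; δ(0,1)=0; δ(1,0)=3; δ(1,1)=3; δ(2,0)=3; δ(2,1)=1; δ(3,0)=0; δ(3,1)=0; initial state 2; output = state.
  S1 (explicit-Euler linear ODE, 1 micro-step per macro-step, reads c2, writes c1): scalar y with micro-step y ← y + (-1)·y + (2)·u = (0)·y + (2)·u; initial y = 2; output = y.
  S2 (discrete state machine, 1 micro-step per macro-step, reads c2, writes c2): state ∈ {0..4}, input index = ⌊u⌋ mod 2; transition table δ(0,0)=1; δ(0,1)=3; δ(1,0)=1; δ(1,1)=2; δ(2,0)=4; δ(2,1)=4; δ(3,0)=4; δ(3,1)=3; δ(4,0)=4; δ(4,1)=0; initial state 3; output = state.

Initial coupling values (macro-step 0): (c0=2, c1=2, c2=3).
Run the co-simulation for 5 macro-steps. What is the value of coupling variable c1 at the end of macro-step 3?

c1 at macro-step 3 = 6

macro 1: S0 reads c0=2 → after 1×micro: 3; S1 reads c2=3 → after 1×micro: 6; S2 reads c2=3 → after 1×micro: 3 ⇒ (c0=3, c1=6, c2=3)
macro 2: S0 reads c0=3 → after 1×micro: 0; S1 reads c2=3 → after 1×micro: 6; S2 reads c2=3 → after 1×micro: 3 ⇒ (c0=0, c1=6, c2=3)
macro 3: S0 reads c0=0 → after 1×micro: 2; S1 reads c2=3 → after 1×micro: 6; S2 reads c2=3 → after 1×micro: 3 ⇒ (c0=2, c1=6, c2=3)
macro 4: S0 reads c0=2 → after 1×micro: 3; S1 reads c2=3 → after 1×micro: 6; S2 reads c2=3 → after 1×micro: 3 ⇒ (c0=3, c1=6, c2=3)
macro 5: S0 reads c0=3 → after 1×micro: 0; S1 reads c2=3 → after 1×micro: 6; S2 reads c2=3 → after 1×micro: 3 ⇒ (c0=0, c1=6, c2=3)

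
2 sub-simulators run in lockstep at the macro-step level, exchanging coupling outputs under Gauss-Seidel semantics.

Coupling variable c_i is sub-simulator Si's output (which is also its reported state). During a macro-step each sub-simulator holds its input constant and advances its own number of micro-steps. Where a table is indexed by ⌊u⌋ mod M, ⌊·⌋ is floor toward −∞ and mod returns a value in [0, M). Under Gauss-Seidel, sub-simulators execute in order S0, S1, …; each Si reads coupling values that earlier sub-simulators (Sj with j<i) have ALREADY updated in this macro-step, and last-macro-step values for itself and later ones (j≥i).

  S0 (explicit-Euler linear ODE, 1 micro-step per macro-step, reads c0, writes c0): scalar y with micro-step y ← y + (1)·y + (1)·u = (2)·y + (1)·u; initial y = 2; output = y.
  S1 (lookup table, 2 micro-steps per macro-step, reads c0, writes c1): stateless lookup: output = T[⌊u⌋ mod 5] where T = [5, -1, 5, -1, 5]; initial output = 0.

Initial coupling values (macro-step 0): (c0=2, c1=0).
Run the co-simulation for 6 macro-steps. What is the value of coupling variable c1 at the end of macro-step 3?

macro 1: S0 reads c0=2 → after 1×micro: 6; S1 reads c0=6 → after 2×micro: -1 ⇒ (c0=6, c1=-1)
macro 2: S0 reads c0=6 → after 1×micro: 18; S1 reads c0=18 → after 2×micro: -1 ⇒ (c0=18, c1=-1)
macro 3: S0 reads c0=18 → after 1×micro: 54; S1 reads c0=54 → after 2×micro: 5 ⇒ (c0=54, c1=5)
macro 4: S0 reads c0=54 → after 1×micro: 162; S1 reads c0=162 → after 2×micro: 5 ⇒ (c0=162, c1=5)
macro 5: S0 reads c0=162 → after 1×micro: 486; S1 reads c0=486 → after 2×micro: -1 ⇒ (c0=486, c1=-1)
macro 6: S0 reads c0=486 → after 1×micro: 1458; S1 reads c0=1458 → after 2×micro: -1 ⇒ (c0=1458, c1=-1)

c1 at macro-step 3 = 5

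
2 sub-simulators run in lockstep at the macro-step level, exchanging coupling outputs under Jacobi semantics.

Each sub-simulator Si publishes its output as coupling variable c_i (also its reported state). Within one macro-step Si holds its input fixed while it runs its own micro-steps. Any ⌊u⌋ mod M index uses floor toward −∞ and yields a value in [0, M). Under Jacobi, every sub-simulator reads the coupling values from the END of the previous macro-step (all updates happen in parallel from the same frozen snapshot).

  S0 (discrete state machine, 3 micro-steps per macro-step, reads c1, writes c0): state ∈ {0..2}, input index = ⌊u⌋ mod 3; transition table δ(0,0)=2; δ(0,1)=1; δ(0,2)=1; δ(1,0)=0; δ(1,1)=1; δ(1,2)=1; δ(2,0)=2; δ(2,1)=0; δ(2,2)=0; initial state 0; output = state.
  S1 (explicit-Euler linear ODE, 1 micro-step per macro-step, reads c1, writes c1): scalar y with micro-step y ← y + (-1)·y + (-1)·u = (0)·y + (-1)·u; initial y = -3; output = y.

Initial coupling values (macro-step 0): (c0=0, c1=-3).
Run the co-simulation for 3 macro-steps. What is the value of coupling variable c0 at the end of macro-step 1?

c0 at macro-step 1 = 2

macro 1: S0 reads c1=-3 → after 3×micro: 2; S1 reads c1=-3 → after 1×micro: 3 ⇒ (c0=2, c1=3)
macro 2: S0 reads c1=3 → after 3×micro: 2; S1 reads c1=3 → after 1×micro: -3 ⇒ (c0=2, c1=-3)
macro 3: S0 reads c1=-3 → after 3×micro: 2; S1 reads c1=-3 → after 1×micro: 3 ⇒ (c0=2, c1=3)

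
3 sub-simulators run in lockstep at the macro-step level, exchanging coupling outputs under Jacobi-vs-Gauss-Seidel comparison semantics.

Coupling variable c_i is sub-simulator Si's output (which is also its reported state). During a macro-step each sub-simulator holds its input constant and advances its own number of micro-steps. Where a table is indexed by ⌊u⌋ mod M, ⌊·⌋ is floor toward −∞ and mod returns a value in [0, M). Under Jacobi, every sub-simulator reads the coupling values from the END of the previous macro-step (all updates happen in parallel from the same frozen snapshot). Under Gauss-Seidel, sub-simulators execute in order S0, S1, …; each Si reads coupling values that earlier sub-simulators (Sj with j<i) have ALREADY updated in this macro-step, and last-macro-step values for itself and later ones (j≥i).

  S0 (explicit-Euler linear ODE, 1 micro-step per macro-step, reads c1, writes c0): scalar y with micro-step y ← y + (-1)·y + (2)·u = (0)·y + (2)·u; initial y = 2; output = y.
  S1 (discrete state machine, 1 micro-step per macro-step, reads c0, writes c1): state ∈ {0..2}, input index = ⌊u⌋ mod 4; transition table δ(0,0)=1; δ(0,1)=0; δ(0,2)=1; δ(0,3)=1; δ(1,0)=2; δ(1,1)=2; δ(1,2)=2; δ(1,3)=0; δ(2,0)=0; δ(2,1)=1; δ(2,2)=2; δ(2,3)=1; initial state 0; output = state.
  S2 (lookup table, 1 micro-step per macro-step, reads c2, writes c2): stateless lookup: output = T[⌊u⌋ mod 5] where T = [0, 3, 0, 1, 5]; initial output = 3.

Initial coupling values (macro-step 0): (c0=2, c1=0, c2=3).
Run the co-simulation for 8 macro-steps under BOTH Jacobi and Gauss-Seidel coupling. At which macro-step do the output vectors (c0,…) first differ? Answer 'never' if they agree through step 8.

first divergence at macro-step: 3

[Jacobi] macro 1: S0 reads c1=0 → after 1×micro: 0; S1 reads c0=2 → after 1×micro: 1; S2 reads c2=3 → after 1×micro: 1 ⇒ (c0=0, c1=1, c2=1)
[Jacobi] macro 2: S0 reads c1=1 → after 1×micro: 2; S1 reads c0=0 → after 1×micro: 2; S2 reads c2=1 → after 1×micro: 3 ⇒ (c0=2, c1=2, c2=3)
[Jacobi] macro 3: S0 reads c1=2 → after 1×micro: 4; S1 reads c0=2 → after 1×micro: 2; S2 reads c2=3 → after 1×micro: 1 ⇒ (c0=4, c1=2, c2=1)
[Jacobi] macro 4: S0 reads c1=2 → after 1×micro: 4; S1 reads c0=4 → after 1×micro: 0; S2 reads c2=1 → after 1×micro: 3 ⇒ (c0=4, c1=0, c2=3)
[Jacobi] macro 5: S0 reads c1=0 → after 1×micro: 0; S1 reads c0=4 → after 1×micro: 1; S2 reads c2=3 → after 1×micro: 1 ⇒ (c0=0, c1=1, c2=1)
[Jacobi] macro 6: S0 reads c1=1 → after 1×micro: 2; S1 reads c0=0 → after 1×micro: 2; S2 reads c2=1 → after 1×micro: 3 ⇒ (c0=2, c1=2, c2=3)
[Jacobi] macro 7: S0 reads c1=2 → after 1×micro: 4; S1 reads c0=2 → after 1×micro: 2; S2 reads c2=3 → after 1×micro: 1 ⇒ (c0=4, c1=2, c2=1)
[Jacobi] macro 8: S0 reads c1=2 → after 1×micro: 4; S1 reads c0=4 → after 1×micro: 0; S2 reads c2=1 → after 1×micro: 3 ⇒ (c0=4, c1=0, c2=3)
[Gauss-Seidel] macro 1: S0 reads c1=0 → after 1×micro: 0; S1 reads c0=0 → after 1×micro: 1; S2 reads c2=3 → after 1×micro: 1 ⇒ (c0=0, c1=1, c2=1)
[Gauss-Seidel] macro 2: S0 reads c1=1 → after 1×micro: 2; S1 reads c0=2 → after 1×micro: 2; S2 reads c2=1 → after 1×micro: 3 ⇒ (c0=2, c1=2, c2=3)
[Gauss-Seidel] macro 3: S0 reads c1=2 → after 1×micro: 4; S1 reads c0=4 → after 1×micro: 0; S2 reads c2=3 → after 1×micro: 1 ⇒ (c0=4, c1=0, c2=1)
[Gauss-Seidel] macro 4: S0 reads c1=0 → after 1×micro: 0; S1 reads c0=0 → after 1×micro: 1; S2 reads c2=1 → after 1×micro: 3 ⇒ (c0=0, c1=1, c2=3)
[Gauss-Seidel] macro 5: S0 reads c1=1 → after 1×micro: 2; S1 reads c0=2 → after 1×micro: 2; S2 reads c2=3 → after 1×micro: 1 ⇒ (c0=2, c1=2, c2=1)
[Gauss-Seidel] macro 6: S0 reads c1=2 → after 1×micro: 4; S1 reads c0=4 → after 1×micro: 0; S2 reads c2=1 → after 1×micro: 3 ⇒ (c0=4, c1=0, c2=3)
[Gauss-Seidel] macro 7: S0 reads c1=0 → after 1×micro: 0; S1 reads c0=0 → after 1×micro: 1; S2 reads c2=3 → after 1×micro: 1 ⇒ (c0=0, c1=1, c2=1)
[Gauss-Seidel] macro 8: S0 reads c1=1 → after 1×micro: 2; S1 reads c0=2 → after 1×micro: 2; S2 reads c2=1 → after 1×micro: 3 ⇒ (c0=2, c1=2, c2=3)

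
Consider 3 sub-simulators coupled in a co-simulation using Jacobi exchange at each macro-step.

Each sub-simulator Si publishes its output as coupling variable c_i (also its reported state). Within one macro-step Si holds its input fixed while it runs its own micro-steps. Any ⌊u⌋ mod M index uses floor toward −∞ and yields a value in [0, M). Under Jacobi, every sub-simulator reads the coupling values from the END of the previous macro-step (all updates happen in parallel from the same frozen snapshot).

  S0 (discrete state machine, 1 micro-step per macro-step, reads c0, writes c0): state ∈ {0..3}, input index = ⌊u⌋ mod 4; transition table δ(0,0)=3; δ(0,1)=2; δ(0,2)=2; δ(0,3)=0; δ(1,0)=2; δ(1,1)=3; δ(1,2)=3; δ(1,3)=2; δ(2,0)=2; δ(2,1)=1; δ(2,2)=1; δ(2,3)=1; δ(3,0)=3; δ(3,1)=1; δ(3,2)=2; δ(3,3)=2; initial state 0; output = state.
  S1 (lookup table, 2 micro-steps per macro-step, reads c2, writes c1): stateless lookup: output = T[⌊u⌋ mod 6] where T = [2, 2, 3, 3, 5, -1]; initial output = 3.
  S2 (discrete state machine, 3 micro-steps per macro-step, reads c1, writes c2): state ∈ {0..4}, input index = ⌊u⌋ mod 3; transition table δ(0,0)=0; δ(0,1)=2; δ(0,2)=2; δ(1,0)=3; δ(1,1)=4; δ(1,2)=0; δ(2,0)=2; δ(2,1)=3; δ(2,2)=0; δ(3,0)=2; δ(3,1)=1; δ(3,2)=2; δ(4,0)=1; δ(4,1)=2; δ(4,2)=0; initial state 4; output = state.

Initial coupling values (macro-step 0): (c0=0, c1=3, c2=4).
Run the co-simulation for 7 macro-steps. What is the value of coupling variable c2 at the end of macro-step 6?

macro 1: S0 reads c0=0 → after 1×micro: 3; S1 reads c2=4 → after 2×micro: 5; S2 reads c1=3 → after 3×micro: 2 ⇒ (c0=3, c1=5, c2=2)
macro 2: S0 reads c0=3 → after 1×micro: 2; S1 reads c2=2 → after 2×micro: 3; S2 reads c1=5 → after 3×micro: 0 ⇒ (c0=2, c1=3, c2=0)
macro 3: S0 reads c0=2 → after 1×micro: 1; S1 reads c2=0 → after 2×micro: 2; S2 reads c1=3 → after 3×micro: 0 ⇒ (c0=1, c1=2, c2=0)
macro 4: S0 reads c0=1 → after 1×micro: 3; S1 reads c2=0 → after 2×micro: 2; S2 reads c1=2 → after 3×micro: 2 ⇒ (c0=3, c1=2, c2=2)
macro 5: S0 reads c0=3 → after 1×micro: 2; S1 reads c2=2 → after 2×micro: 3; S2 reads c1=2 → after 3×micro: 0 ⇒ (c0=2, c1=3, c2=0)
macro 6: S0 reads c0=2 → after 1×micro: 1; S1 reads c2=0 → after 2×micro: 2; S2 reads c1=3 → after 3×micro: 0 ⇒ (c0=1, c1=2, c2=0)
macro 7: S0 reads c0=1 → after 1×micro: 3; S1 reads c2=0 → after 2×micro: 2; S2 reads c1=2 → after 3×micro: 2 ⇒ (c0=3, c1=2, c2=2)

c2 at macro-step 6 = 0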